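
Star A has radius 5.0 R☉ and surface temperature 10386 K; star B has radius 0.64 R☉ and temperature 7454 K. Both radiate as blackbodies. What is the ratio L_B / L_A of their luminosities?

L = 4πR²σT⁴ ∝ R²T⁴, so L_B/L_A = (0.64/5.0)² × (7454/10386)⁴ = 0.0164 × 0.265 = 4.35×10^-3.

L_B/L_A ≈ 4.35×10^-3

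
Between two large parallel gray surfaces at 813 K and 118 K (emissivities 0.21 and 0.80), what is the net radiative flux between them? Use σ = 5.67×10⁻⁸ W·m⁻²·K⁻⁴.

q ≈ 4940 W/m²

For two large parallel gray plates, q = σ(T₁⁴ − T₂⁴) / (1/ε₁ + 1/ε₂ − 1).
1/ε₁ + 1/ε₂ − 1 = 1/0.21 + 1/0.80 − 1 = 5.012.
T₁⁴ − T₂⁴ = 4.37×10^11 − 1.94×10^8 = 4.37×10^11 K⁴.
q = 5.67×10⁻⁸ × 4.37×10^11 / 5.012 = 4940 W/m².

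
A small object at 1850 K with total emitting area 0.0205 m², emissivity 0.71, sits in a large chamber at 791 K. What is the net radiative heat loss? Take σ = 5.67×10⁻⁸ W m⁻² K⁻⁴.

Q = εσA(T⁴ − T_s⁴). T⁴ − T_s⁴ = (1850)⁴ − (791)⁴ = 1.17×10^13 − 3.91×10^11 = 1.13×10^13 K⁴.
Q = 0.71 × 5.67×10⁻⁸ × 0.0205 × 1.13×10^13 = 9340 W.

Q ≈ 9340 W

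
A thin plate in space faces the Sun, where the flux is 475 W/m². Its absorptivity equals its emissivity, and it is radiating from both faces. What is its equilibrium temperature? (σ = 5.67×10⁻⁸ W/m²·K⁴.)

T ≈ 254 K

Absorbed flux αS = emitted flux 2εσT⁴ per unit area; with α = ε this gives T = (S/2σ)^(1/4).
T = (475 / (2 × 5.67×10⁻⁸))^(1/4) = (4.19×10^9)^(1/4).
T = 254 K.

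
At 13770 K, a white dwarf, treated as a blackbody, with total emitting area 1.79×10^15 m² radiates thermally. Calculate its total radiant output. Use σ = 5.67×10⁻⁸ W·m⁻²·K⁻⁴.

P = σAT⁴ = 5.67×10⁻⁸ × 1.79×10^15 × (13770)⁴ = 5.67×10⁻⁸ × 1.79×10^15 × 3.60×10^16.
P = 3.65×10^24 W.

P ≈ 3.65×10^24 W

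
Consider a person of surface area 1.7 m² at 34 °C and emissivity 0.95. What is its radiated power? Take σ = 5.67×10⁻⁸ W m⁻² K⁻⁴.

34 °C = 307 K.
Stefan–Boltzmann: P = εσAT⁴ = 0.95 × 5.67×10⁻⁸ × 1.70 × (307)⁴ = 0.95 × 5.67×10⁻⁸ × 1.70 × 8.88×10^9.
P = 813 W.

P ≈ 813 W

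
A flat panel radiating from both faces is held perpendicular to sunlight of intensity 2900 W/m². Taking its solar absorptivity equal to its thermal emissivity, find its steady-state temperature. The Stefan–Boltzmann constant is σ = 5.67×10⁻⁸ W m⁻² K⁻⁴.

Absorbed flux αS = emitted flux 2εσT⁴ per unit area; with α = ε this gives T = (S/2σ)^(1/4).
T = (2900 / (2 × 5.67×10⁻⁸))^(1/4) = (2.56×10^10)^(1/4).
T = 400 K.

T ≈ 400 K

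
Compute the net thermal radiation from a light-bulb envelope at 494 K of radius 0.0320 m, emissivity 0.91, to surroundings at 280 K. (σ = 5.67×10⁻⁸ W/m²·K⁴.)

Q ≈ 35.5 W

A = 4πr² = 4π × (0.0320)² = 0.0129 m².
Q = εσA(T⁴ − T_s⁴). T⁴ − T_s⁴ = (494)⁴ − (280)⁴ = 5.96×10^10 − 6.15×10^9 = 5.34×10^10 K⁴.
Q = 0.91 × 5.67×10⁻⁸ × 0.0129 × 5.34×10^10 = 35.5 W.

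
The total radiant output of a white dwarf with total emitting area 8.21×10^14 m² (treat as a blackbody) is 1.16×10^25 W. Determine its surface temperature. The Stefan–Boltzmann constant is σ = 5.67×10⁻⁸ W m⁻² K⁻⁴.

T ≈ 22300 K

From P = σAT⁴, T = (P / σA)^(1/4) = (1.16×10^25 / (5.67×10⁻⁸ × 8.21×10^14))^(1/4).
T = (2.49×10^17)^(1/4) = 22300 K.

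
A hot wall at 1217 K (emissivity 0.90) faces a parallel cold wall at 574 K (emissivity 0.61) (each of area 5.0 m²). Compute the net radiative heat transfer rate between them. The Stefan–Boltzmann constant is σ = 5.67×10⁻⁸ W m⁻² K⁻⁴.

For two large parallel gray plates, q = σ(T₁⁴ − T₂⁴) / (1/ε₁ + 1/ε₂ − 1).
1/ε₁ + 1/ε₂ − 1 = 1/0.90 + 1/0.61 − 1 = 1.750.
T₁⁴ − T₂⁴ = 2.19×10^12 − 1.09×10^11 = 2.09×10^12 K⁴.
q = 5.67×10⁻⁸ × 2.09×10^12 / 1.750 = 67500 W/m².
Q = q·A = 67500 × 5.0 = 3.38×10^5 W.

Q ≈ 3.38×10^5 W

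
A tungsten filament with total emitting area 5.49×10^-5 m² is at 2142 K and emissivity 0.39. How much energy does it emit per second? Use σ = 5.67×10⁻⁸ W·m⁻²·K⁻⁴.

P = εσAT⁴ = 0.39 × 5.67×10⁻⁸ × 5.49×10^-5 × (2142)⁴ = 0.39 × 5.67×10⁻⁸ × 5.49×10^-5 × 2.11×10^13.
P = 25.6 W.

P ≈ 25.6 W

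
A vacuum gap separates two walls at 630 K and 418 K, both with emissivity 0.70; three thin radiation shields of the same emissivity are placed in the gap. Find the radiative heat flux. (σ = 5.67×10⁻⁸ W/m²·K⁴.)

q ≈ 969 W/m²

Each of the 4 gaps contributes resistance (2/ε − 1) = 2/0.70 − 1 = 1.857; total = 7.429.
q = σ(T₁⁴ − T₂⁴) / 7.429 = 5.67×10⁻⁸ × 1.27×10^11 / 7.429 = 969 W/m².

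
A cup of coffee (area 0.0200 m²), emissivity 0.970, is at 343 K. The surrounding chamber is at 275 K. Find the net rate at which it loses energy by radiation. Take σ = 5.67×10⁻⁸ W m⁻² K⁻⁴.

Q = εσA(T⁴ − T_s⁴). T⁴ − T_s⁴ = (343)⁴ − (275)⁴ = 1.38×10^10 − 5.72×10^9 = 8.12×10^9 K⁴.
Q = 0.970 × 5.67×10⁻⁸ × 0.0200 × 8.12×10^9 = 8.93 W.

Q ≈ 8.93 W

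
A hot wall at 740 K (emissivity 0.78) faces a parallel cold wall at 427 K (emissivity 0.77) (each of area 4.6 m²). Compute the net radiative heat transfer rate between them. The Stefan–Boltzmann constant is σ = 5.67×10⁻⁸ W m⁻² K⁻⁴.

For two large parallel gray plates, q = σ(T₁⁴ − T₂⁴) / (1/ε₁ + 1/ε₂ − 1).
1/ε₁ + 1/ε₂ − 1 = 1/0.78 + 1/0.77 − 1 = 1.581.
T₁⁴ − T₂⁴ = 3.00×10^11 − 3.32×10^10 = 2.67×10^11 K⁴.
q = 5.67×10⁻⁸ × 2.67×10^11 / 1.581 = 9560 W/m².
Q = q·A = 9560 × 4.6 = 44000 W.

Q ≈ 44000 W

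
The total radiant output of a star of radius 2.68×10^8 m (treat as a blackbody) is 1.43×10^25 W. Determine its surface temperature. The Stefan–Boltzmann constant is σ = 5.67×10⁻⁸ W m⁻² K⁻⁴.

A = 4πr² = 4π × (2.68×10^8)² = 9.03×10^17 m².
From P = σAT⁴, T = (P / σA)^(1/4) = (1.43×10^25 / (5.67×10⁻⁸ × 9.03×10^17))^(1/4).
T = (2.79×10^14)^(1/4) = 4090 K.

T ≈ 4090 K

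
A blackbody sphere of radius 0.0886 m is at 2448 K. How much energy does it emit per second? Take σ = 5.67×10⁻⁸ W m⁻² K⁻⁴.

P ≈ 2.01×10^5 W

A = 4πr² = 4π × (0.0886)² = 0.0986 m².
P = σAT⁴ = 5.67×10⁻⁸ × 0.0986 × (2448)⁴ = 5.67×10⁻⁸ × 0.0986 × 3.59×10^13.
P = 2.01×10^5 W.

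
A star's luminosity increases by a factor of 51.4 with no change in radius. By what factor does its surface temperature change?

P ∝ T⁴ ⇒ T ∝ P^(1/4), so T scales by (51.4)^(1/4) = 2.68.

factor ≈ 2.68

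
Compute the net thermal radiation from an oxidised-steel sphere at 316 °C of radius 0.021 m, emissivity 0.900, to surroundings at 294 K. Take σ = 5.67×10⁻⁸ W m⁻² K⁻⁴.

A = 4πr² = 4π × (0.021)² = 5.54×10^-3 m².
Convert: 316 °C = 589 K.
Q = εσA(T⁴ − T_s⁴). T⁴ − T_s⁴ = (589)⁴ − (294)⁴ = 1.20×10^11 − 7.47×10^9 = 1.13×10^11 K⁴.
Q = 0.900 × 5.67×10⁻⁸ × 5.54×10^-3 × 1.13×10^11 = 31.9 W.

Q ≈ 31.9 W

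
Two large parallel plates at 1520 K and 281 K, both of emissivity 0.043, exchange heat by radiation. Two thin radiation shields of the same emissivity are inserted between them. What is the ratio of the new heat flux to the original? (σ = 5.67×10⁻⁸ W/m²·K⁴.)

ratio ≈ 0.333

With N identical shields there are N+1 = 3 gaps in series, each with the same radiative resistance, so the flux falls to 1/(N+1) of its unshielded value.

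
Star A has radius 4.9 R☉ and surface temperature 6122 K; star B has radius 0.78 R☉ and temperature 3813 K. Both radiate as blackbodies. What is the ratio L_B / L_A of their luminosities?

L_B/L_A ≈ 3.81×10^-3

L = 4πR²σT⁴ ∝ R²T⁴, so L_B/L_A = (0.78/4.9)² × (3813/6122)⁴ = 0.0253 × 0.150 = 3.81×10^-3.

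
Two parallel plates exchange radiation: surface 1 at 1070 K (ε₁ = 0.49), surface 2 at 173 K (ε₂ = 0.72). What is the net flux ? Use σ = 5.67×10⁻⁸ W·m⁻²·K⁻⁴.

For two large parallel gray plates, q = σ(T₁⁴ − T₂⁴) / (1/ε₁ + 1/ε₂ − 1).
1/ε₁ + 1/ε₂ − 1 = 1/0.49 + 1/0.72 − 1 = 2.430.
T₁⁴ − T₂⁴ = 1.31×10^12 − 8.96×10^8 = 1.31×10^12 K⁴.
q = 5.67×10⁻⁸ × 1.31×10^12 / 2.430 = 30600 W/m².

q ≈ 30600 W/m²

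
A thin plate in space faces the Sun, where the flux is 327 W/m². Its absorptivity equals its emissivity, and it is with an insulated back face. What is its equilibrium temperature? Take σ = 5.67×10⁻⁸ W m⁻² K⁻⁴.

Absorbed flux αS = emitted flux εσT⁴ (one radiating face); with α = ε, T = (S/σ)^(1/4).
T = (327 / 5.67×10⁻⁸)^(1/4) = (5.77×10^9)^(1/4).
T = 276 K.

T ≈ 276 K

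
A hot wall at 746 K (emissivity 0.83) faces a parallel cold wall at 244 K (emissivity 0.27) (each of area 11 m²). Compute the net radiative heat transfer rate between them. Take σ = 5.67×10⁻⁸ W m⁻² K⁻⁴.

For two large parallel gray plates, q = σ(T₁⁴ − T₂⁴) / (1/ε₁ + 1/ε₂ − 1).
1/ε₁ + 1/ε₂ − 1 = 1/0.83 + 1/0.27 − 1 = 3.909.
T₁⁴ − T₂⁴ = 3.10×10^11 − 3.54×10^9 = 3.06×10^11 K⁴.
q = 5.67×10⁻⁸ × 3.06×10^11 / 3.909 = 4440 W/m².
Q = q·A = 4440 × 11 = 48900 W.

Q ≈ 48900 W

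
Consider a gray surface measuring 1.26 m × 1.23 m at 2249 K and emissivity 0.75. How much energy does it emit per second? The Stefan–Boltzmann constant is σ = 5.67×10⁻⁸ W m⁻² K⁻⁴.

P ≈ 1.69×10^6 W

A = 1.26 × 1.23 = 1.55 m².
P = εσAT⁴ = 0.75 × 5.67×10⁻⁸ × 1.55 × (2249)⁴ = 0.75 × 5.67×10⁻⁸ × 1.55 × 2.56×10^13.
P = 1.69×10^6 W.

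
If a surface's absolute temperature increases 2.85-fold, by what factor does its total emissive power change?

factor ≈ 66.0

P ∝ T⁴, so the power scales as (2.85)⁴ = 66.0.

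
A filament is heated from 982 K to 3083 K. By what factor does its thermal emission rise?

ratio ≈ 97.2

P ∝ T⁴, so the ratio is (3083/982)⁴ = (3.140)⁴ = 97.2.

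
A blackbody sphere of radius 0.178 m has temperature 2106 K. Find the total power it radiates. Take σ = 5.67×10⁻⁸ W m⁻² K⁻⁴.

P ≈ 4.44×10^5 W

A = 4πr² = 4π × (0.178)² = 0.398 m².
P = σAT⁴ = 5.67×10⁻⁸ × 0.398 × (2106)⁴ = 5.67×10⁻⁸ × 0.398 × 1.97×10^13.
P = 4.44×10^5 W.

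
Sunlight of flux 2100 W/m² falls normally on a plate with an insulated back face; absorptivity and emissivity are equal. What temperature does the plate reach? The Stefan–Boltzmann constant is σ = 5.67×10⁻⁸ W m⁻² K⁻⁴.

Absorbed flux αS = emitted flux εσT⁴ (one radiating face); with α = ε, T = (S/σ)^(1/4).
T = (2100 / 5.67×10⁻⁸)^(1/4) = (3.70×10^10)^(1/4).
T = 439 K.

T ≈ 439 K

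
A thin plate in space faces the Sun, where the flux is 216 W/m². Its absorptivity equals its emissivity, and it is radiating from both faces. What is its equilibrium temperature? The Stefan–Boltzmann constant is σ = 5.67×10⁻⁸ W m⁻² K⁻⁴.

Absorbed flux αS = emitted flux 2εσT⁴ per unit area; with α = ε this gives T = (S/2σ)^(1/4).
T = (216 / (2 × 5.67×10⁻⁸))^(1/4) = (1.90×10^9)^(1/4).
T = 209 K.

T ≈ 209 K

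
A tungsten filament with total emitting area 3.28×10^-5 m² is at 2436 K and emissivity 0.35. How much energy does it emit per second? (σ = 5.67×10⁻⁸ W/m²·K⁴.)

P ≈ 22.9 W

Stefan–Boltzmann: P = εσAT⁴ = 0.35 × 5.67×10⁻⁸ × 3.28×10^-5 × (2436)⁴ = 0.35 × 5.67×10⁻⁸ × 3.28×10^-5 × 3.52×10^13.
P = 22.9 W.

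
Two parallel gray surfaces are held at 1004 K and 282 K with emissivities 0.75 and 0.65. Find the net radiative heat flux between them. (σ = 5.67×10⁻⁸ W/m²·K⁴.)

For two large parallel gray plates, q = σ(T₁⁴ − T₂⁴) / (1/ε₁ + 1/ε₂ − 1).
1/ε₁ + 1/ε₂ − 1 = 1/0.75 + 1/0.65 − 1 = 1.872.
T₁⁴ − T₂⁴ = 1.02×10^12 − 6.32×10^9 = 1.01×10^12 K⁴.
q = 5.67×10⁻⁸ × 1.01×10^12 / 1.872 = 30600 W/m².

q ≈ 30600 W/m²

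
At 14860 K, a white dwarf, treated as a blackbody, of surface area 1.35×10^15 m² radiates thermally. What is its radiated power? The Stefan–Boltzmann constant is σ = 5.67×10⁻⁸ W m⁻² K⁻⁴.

P = σAT⁴ = 5.67×10⁻⁸ × 1.35×10^15 × (14860)⁴ = 5.67×10⁻⁸ × 1.35×10^15 × 4.88×10^16.
P = 3.73×10^24 W.

P ≈ 3.73×10^24 W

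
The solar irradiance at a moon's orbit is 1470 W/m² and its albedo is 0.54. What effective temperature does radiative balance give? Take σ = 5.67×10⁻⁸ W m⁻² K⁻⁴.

T ≈ 234 K

Power absorbed = (1−a)S·πR²; power emitted = 4πR²σT⁴. Equating and cancelling πR²:
T = ((1−a)S / 4σ)^(1/4) = (676 / (4 × 5.67×10⁻⁸))^(1/4) = (2.98×10^9)^(1/4).
T = 234 K.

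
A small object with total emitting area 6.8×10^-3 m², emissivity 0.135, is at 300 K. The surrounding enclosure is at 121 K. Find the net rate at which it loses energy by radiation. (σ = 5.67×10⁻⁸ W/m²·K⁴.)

Q = εσA(T⁴ − T_s⁴). T⁴ − T_s⁴ = (300)⁴ − (121)⁴ = 8.10×10^9 − 2.14×10^8 = 7.89×10^9 K⁴.
Q = 0.135 × 5.67×10⁻⁸ × 6.80×10^-3 × 7.89×10^9 = 0.410 W.

Q ≈ 0.410 W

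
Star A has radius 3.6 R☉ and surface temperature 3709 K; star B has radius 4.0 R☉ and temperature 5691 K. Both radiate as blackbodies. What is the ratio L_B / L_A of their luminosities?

L = 4πR²σT⁴ ∝ R²T⁴, so L_B/L_A = (4.0/3.6)² × (5691/3709)⁴ = 1.23 × 5.54 = 6.84.

L_B/L_A ≈ 6.84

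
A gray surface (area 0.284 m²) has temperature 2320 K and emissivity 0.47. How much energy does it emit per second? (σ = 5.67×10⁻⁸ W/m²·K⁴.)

P = εσAT⁴ = 0.47 × 5.67×10⁻⁸ × 0.284 × (2320)⁴ = 0.47 × 5.67×10⁻⁸ × 0.284 × 2.90×10^13.
P = 2.19×10^5 W.

P ≈ 2.19×10^5 W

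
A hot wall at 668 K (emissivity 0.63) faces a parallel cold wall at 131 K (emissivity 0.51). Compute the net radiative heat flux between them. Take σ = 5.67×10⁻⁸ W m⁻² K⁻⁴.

q ≈ 4420 W/m²

For two large parallel gray plates, q = σ(T₁⁴ − T₂⁴) / (1/ε₁ + 1/ε₂ − 1).
1/ε₁ + 1/ε₂ − 1 = 1/0.63 + 1/0.51 − 1 = 2.548.
T₁⁴ − T₂⁴ = 1.99×10^11 − 2.94×10^8 = 1.99×10^11 K⁴.
q = 5.67×10⁻⁸ × 1.99×10^11 / 2.548 = 4420 W/m².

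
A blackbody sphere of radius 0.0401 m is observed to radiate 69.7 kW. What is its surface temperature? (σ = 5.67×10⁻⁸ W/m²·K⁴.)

T ≈ 2790 K

A = 4πr² = 4π × (0.0401)² = 0.0202 m².
From P = σAT⁴, T = (P / σA)^(1/4) = (69700 / (5.67×10⁻⁸ × 0.0202))^(1/4).
T = (6.08×10^13)^(1/4) = 2790 K.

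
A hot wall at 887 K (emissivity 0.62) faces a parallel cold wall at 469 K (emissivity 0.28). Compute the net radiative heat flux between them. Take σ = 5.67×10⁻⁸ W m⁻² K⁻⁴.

For two large parallel gray plates, q = σ(T₁⁴ − T₂⁴) / (1/ε₁ + 1/ε₂ − 1).
1/ε₁ + 1/ε₂ − 1 = 1/0.62 + 1/0.28 − 1 = 4.184.
T₁⁴ − T₂⁴ = 6.19×10^11 − 4.84×10^10 = 5.71×10^11 K⁴.
q = 5.67×10⁻⁸ × 5.71×10^11 / 4.184 = 7730 W/m².

q ≈ 7730 W/m²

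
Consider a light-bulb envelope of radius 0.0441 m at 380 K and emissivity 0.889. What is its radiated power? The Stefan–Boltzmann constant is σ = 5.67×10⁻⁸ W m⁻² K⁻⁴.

P ≈ 25.7 W

A = 4πr² = 4π × (0.0441)² = 0.0244 m².
P = εσAT⁴ = 0.889 × 5.67×10⁻⁸ × 0.0244 × (380)⁴ = 0.889 × 5.67×10⁻⁸ × 0.0244 × 2.09×10^10.
P = 25.7 W.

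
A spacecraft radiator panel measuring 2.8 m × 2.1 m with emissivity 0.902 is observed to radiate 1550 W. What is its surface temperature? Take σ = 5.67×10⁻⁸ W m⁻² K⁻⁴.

A = 2.8 × 2.1 = 5.88 m².
From P = εσAT⁴, T = (P / εσA)^(1/4) = (1550 / (0.902 × 5.67×10⁻⁸ × 5.88))^(1/4).
T = (5.15×10^9)^(1/4) = 268 K.

T ≈ 268 K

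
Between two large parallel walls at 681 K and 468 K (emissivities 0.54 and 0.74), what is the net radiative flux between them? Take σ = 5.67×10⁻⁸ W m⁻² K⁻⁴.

For two large parallel gray plates, q = σ(T₁⁴ − T₂⁴) / (1/ε₁ + 1/ε₂ − 1).
1/ε₁ + 1/ε₂ − 1 = 1/0.54 + 1/0.74 − 1 = 2.203.
T₁⁴ − T₂⁴ = 2.15×10^11 − 4.80×10^10 = 1.67×10^11 K⁴.
q = 5.67×10⁻⁸ × 1.67×10^11 / 2.203 = 4300 W/m².

q ≈ 4300 W/m²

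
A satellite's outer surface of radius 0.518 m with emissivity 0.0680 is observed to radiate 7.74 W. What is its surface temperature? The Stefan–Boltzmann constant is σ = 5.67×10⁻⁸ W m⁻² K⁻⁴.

T ≈ 156 K

A = 4πr² = 4π × (0.518)² = 3.37 m².
From P = εσAT⁴, T = (P / εσA)^(1/4) = (7.74 / (0.0680 × 5.67×10⁻⁸ × 3.37))^(1/4).
T = (5.95×10^8)^(1/4) = 156 K.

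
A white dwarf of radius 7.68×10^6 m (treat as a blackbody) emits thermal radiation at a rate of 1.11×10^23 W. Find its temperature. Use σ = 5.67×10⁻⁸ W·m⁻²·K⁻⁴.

A = 4πr² = 4π × (7.68×10^6)² = 7.41×10^14 m².
From P = σAT⁴, T = (P / σA)^(1/4) = (1.11×10^23 / (5.67×10⁻⁸ × 7.41×10^14))^(1/4).
T = (2.64×10^15)^(1/4) = 7170 K.

T ≈ 7170 K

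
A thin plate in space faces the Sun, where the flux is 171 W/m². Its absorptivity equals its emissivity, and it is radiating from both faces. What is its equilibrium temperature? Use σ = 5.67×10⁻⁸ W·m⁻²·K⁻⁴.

Absorbed flux αS = emitted flux 2εσT⁴ per unit area; with α = ε this gives T = (S/2σ)^(1/4).
T = (171 / (2 × 5.67×10⁻⁸))^(1/4) = (1.51×10^9)^(1/4).
T = 197 K.

T ≈ 197 K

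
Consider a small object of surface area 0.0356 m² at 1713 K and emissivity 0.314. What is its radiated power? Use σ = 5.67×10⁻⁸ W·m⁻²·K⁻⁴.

Stefan–Boltzmann: P = εσAT⁴ = 0.314 × 5.67×10⁻⁸ × 0.0356 × (1713)⁴ = 0.314 × 5.67×10⁻⁸ × 0.0356 × 8.61×10^12.
P = 5460 W.

P ≈ 5460 W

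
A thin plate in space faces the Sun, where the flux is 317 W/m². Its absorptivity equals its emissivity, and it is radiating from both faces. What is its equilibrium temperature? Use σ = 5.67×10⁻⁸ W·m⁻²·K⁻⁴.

Absorbed flux αS = emitted flux 2εσT⁴ per unit area; with α = ε this gives T = (S/2σ)^(1/4).
T = (317 / (2 × 5.67×10⁻⁸))^(1/4) = (2.80×10^9)^(1/4).
T = 230 K.

T ≈ 230 K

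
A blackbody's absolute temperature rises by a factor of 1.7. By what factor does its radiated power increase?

factor ≈ 8.35

P ∝ T⁴, so the power scales as (1.7)⁴ = 8.35.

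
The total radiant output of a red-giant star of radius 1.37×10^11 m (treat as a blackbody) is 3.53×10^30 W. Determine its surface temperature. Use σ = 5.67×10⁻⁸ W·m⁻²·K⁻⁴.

A = 4πr² = 4π × (1.37×10^11)² = 2.36×10^23 m².
From P = σAT⁴, T = (P / σA)^(1/4) = (3.53×10^30 / (5.67×10⁻⁸ × 2.36×10^23))^(1/4).
T = (2.64×10^14)^(1/4) = 4030 K.

T ≈ 4030 K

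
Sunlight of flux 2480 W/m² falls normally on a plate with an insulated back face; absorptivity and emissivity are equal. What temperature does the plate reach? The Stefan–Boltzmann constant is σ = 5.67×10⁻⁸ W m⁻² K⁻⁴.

Absorbed flux αS = emitted flux εσT⁴ (one radiating face); with α = ε, T = (S/σ)^(1/4).
T = (2480 / 5.67×10⁻⁸)^(1/4) = (4.37×10^10)^(1/4).
T = 457 K.

T ≈ 457 K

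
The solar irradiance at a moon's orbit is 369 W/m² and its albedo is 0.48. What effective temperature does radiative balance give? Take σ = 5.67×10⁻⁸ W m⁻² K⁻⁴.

T ≈ 171 K

Power absorbed = (1−a)S·πR²; power emitted = 4πR²σT⁴. Equating and cancelling πR²:
T = ((1−a)S / 4σ)^(1/4) = (192 / (4 × 5.67×10⁻⁸))^(1/4) = (8.46×10^8)^(1/4).
T = 171 K.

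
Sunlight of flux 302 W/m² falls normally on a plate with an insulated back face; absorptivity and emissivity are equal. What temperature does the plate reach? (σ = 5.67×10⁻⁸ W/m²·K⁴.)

Absorbed flux αS = emitted flux εσT⁴ (one radiating face); with α = ε, T = (S/σ)^(1/4).
T = (302 / 5.67×10⁻⁸)^(1/4) = (5.33×10^9)^(1/4).
T = 270 K.

T ≈ 270 K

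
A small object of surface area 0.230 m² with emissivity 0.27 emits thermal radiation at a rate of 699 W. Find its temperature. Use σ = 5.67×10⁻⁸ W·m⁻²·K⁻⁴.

T ≈ 667 K

From P = εσAT⁴, T = (P / εσA)^(1/4) = (699 / (0.27 × 5.67×10⁻⁸ × 0.230))^(1/4).
T = (1.99×10^11)^(1/4) = 667 K.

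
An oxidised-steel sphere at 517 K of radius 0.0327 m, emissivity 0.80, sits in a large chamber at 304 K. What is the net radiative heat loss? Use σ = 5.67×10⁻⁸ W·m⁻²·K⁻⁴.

A = 4πr² = 4π × (0.0327)² = 0.0134 m².
Q = εσA(T⁴ − T_s⁴). T⁴ − T_s⁴ = (517)⁴ − (304)⁴ = 7.14×10^10 − 8.54×10^9 = 6.29×10^10 K⁴.
Q = 0.80 × 5.67×10⁻⁸ × 0.0134 × 6.29×10^10 = 38.3 W.

Q ≈ 38.3 W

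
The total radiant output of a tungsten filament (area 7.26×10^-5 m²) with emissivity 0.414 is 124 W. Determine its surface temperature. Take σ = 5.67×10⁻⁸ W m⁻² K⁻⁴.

From P = εσAT⁴, T = (P / εσA)^(1/4) = (124 / (0.414 × 5.67×10⁻⁸ × 7.26×10^-5))^(1/4).
T = (7.28×10^13)^(1/4) = 2920 K.

T ≈ 2920 K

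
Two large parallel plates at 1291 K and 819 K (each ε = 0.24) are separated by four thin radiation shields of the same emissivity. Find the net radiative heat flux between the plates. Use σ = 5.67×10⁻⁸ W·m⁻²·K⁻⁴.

q ≈ 3600 W/m²

Each of the 5 gaps contributes resistance (2/ε − 1) = 2/0.24 − 1 = 7.333; total = 36.67.
q = σ(T₁⁴ − T₂⁴) / 36.67 = 5.67×10⁻⁸ × 2.33×10^12 / 36.67 = 3600 W/m².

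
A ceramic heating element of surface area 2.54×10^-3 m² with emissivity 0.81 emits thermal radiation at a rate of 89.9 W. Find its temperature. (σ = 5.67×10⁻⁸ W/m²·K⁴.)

From P = εσAT⁴, T = (P / εσA)^(1/4) = (89.9 / (0.81 × 5.67×10⁻⁸ × 2.54×10^-3))^(1/4).
T = (7.71×10^11)^(1/4) = 937 K.

T ≈ 937 K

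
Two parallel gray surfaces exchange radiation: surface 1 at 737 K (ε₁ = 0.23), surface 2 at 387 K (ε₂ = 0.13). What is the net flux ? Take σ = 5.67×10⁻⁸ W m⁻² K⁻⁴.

For two large parallel gray plates, q = σ(T₁⁴ − T₂⁴) / (1/ε₁ + 1/ε₂ − 1).
1/ε₁ + 1/ε₂ − 1 = 1/0.23 + 1/0.13 − 1 = 11.04.
T₁⁴ − T₂⁴ = 2.95×10^11 − 2.24×10^10 = 2.73×10^11 K⁴.
q = 5.67×10⁻⁸ × 2.73×10^11 / 11.04 = 1400 W/m².

q ≈ 1400 W/m²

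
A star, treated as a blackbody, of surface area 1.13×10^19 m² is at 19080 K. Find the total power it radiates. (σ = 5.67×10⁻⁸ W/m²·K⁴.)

P ≈ 8.49×10^28 W

P = σAT⁴ = 5.67×10⁻⁸ × 1.13×10^19 × (19080)⁴ = 5.67×10⁻⁸ × 1.13×10^19 × 1.33×10^17.
P = 8.49×10^28 W.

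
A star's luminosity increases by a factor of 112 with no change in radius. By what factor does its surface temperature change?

factor ≈ 3.25

P ∝ T⁴ ⇒ T ∝ P^(1/4), so T scales by (112)^(1/4) = 3.25.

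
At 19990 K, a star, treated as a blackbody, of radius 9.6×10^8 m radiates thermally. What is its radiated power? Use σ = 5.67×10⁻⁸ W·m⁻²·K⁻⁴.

A = 4πr² = 4π × (9.6×10^8)² = 1.16×10^19 m².
P = σAT⁴ = 5.67×10⁻⁸ × 1.16×10^19 × (19990)⁴ = 5.67×10⁻⁸ × 1.16×10^19 × 1.60×10^17.
P = 1.05×10^29 W.

P ≈ 1.05×10^29 W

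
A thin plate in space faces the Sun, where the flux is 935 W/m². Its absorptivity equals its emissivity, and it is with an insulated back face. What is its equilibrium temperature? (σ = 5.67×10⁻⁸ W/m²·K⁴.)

Absorbed flux αS = emitted flux εσT⁴ (one radiating face); with α = ε, T = (S/σ)^(1/4).
T = (935 / 5.67×10⁻⁸)^(1/4) = (1.65×10^10)^(1/4).
T = 358 K.

T ≈ 358 K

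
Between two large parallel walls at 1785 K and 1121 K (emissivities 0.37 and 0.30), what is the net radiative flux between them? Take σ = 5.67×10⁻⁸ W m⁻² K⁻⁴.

For two large parallel gray plates, q = σ(T₁⁴ − T₂⁴) / (1/ε₁ + 1/ε₂ − 1).
1/ε₁ + 1/ε₂ − 1 = 1/0.37 + 1/0.30 − 1 = 5.036.
T₁⁴ − T₂⁴ = 1.02×10^13 − 1.58×10^12 = 8.57×10^12 K⁴.
q = 5.67×10⁻⁸ × 8.57×10^12 / 5.036 = 96500 W/m².

q ≈ 96500 W/m²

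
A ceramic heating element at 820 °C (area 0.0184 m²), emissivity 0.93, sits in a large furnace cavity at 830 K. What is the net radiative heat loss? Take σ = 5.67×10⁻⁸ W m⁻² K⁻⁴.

Q ≈ 924 W

Convert: 820 °C = 1093 K.
Q = εσA(T⁴ − T_s⁴). T⁴ − T_s⁴ = (1093)⁴ − (830)⁴ = 1.43×10^12 − 4.75×10^11 = 9.53×10^11 K⁴.
Q = 0.93 × 5.67×10⁻⁸ × 0.0184 × 9.53×10^11 = 924 W.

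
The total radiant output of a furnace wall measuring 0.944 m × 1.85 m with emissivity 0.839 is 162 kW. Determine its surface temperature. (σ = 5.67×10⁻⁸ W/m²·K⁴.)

A = 0.944 × 1.85 = 1.75 m².
From P = εσAT⁴, T = (P / εσA)^(1/4) = (1.62×10^5 / (0.839 × 5.67×10⁻⁸ × 1.75))^(1/4).
T = (1.95×10^12)^(1/4) = 1180 K.

T ≈ 1180 K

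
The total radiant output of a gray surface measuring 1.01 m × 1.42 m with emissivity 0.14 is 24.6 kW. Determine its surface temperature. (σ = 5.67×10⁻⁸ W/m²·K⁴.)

A = 1.01 × 1.42 = 1.43 m².
From P = εσAT⁴, T = (P / εσA)^(1/4) = (24600 / (0.14 × 5.67×10⁻⁸ × 1.43))^(1/4).
T = (2.16×10^12)^(1/4) = 1210 K.

T ≈ 1210 K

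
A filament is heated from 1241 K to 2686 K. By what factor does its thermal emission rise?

P ∝ T⁴, so the ratio is (2686/1241)⁴ = (2.164)⁴ = 21.9.

ratio ≈ 21.9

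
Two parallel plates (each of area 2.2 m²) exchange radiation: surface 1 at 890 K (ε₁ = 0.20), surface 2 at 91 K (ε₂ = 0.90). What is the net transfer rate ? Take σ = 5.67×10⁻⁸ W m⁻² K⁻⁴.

For two large parallel gray plates, q = σ(T₁⁴ − T₂⁴) / (1/ε₁ + 1/ε₂ − 1).
1/ε₁ + 1/ε₂ − 1 = 1/0.20 + 1/0.90 − 1 = 5.111.
T₁⁴ − T₂⁴ = 6.27×10^11 − 6.86×10^7 = 6.27×10^11 K⁴.
q = 5.67×10⁻⁸ × 6.27×10^11 / 5.111 = 6960 W/m².
Q = q·A = 6960 × 2.2 = 15300 W.

Q ≈ 15300 W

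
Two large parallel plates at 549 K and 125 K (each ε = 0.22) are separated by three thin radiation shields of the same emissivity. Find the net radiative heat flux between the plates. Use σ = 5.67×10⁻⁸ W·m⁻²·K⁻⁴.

Each of the 4 gaps contributes resistance (2/ε − 1) = 2/0.22 − 1 = 8.091; total = 32.36.
q = σ(T₁⁴ − T₂⁴) / 32.36 = 5.67×10⁻⁸ × 9.06×10^10 / 32.36 = 159 W/m².

q ≈ 159 W/m²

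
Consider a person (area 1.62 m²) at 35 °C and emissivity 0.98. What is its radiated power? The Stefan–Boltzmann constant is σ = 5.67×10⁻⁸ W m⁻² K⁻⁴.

35 °C = 308 K.
Stefan–Boltzmann: P = εσAT⁴ = 0.98 × 5.67×10⁻⁸ × 1.62 × (308)⁴ = 0.98 × 5.67×10⁻⁸ × 1.62 × 9.00×10^9.
P = 810 W.

P ≈ 810 W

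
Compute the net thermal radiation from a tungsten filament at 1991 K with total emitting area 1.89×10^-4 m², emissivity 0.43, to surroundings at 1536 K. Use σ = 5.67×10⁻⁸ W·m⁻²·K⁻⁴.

Q ≈ 46.8 W

Q = εσA(T⁴ − T_s⁴). T⁴ − T_s⁴ = (1991)⁴ − (1536)⁴ = 1.57×10^13 − 5.57×10^12 = 1.01×10^13 K⁴.
Q = 0.43 × 5.67×10⁻⁸ × 1.89×10^-4 × 1.01×10^13 = 46.8 W.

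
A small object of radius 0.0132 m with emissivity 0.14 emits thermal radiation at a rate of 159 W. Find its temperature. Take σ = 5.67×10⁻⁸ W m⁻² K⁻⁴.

A = 4πr² = 4π × (0.0132)² = 2.19×10^-3 m².
From P = εσAT⁴, T = (P / εσA)^(1/4) = (159 / (0.14 × 5.67×10⁻⁸ × 2.19×10^-3))^(1/4).
T = (9.15×10^12)^(1/4) = 1740 K.

T ≈ 1740 K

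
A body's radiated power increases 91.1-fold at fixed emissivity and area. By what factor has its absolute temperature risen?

factor ≈ 3.09

P ∝ T⁴ ⇒ T ∝ P^(1/4), so T scales by (91.1)^(1/4) = 3.09.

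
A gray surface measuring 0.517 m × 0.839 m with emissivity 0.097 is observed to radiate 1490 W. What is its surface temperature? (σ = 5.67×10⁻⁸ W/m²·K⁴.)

A = 0.517 × 0.839 = 0.434 m².
From P = εσAT⁴, T = (P / εσA)^(1/4) = (1490 / (0.097 × 5.67×10⁻⁸ × 0.434))^(1/4).
T = (6.25×10^11)^(1/4) = 889 K.

T ≈ 889 K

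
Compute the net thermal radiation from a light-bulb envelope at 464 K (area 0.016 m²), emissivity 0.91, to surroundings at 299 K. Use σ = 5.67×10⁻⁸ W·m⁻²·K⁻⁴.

Q ≈ 31.7 W

Q = εσA(T⁴ − T_s⁴). T⁴ − T_s⁴ = (464)⁴ − (299)⁴ = 4.64×10^10 − 7.99×10^9 = 3.84×10^10 K⁴.
Q = 0.91 × 5.67×10⁻⁸ × 0.0160 × 3.84×10^10 = 31.7 W.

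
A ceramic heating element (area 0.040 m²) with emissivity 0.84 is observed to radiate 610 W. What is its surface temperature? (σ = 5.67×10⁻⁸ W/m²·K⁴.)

From P = εσAT⁴, T = (P / εσA)^(1/4) = (610 / (0.84 × 5.67×10⁻⁸ × 0.0400))^(1/4).
T = (3.20×10^11)^(1/4) = 752 K.

T ≈ 752 K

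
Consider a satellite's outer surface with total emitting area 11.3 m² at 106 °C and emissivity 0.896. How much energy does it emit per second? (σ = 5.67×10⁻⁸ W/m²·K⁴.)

P ≈ 11800 W

106 °C = 379 K.
P = εσAT⁴ = 0.896 × 5.67×10⁻⁸ × 11.3 × (379)⁴ = 0.896 × 5.67×10⁻⁸ × 11.3 × 2.06×10^10.
P = 11800 W.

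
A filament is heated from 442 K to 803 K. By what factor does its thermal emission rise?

P ∝ T⁴, so the ratio is (803/442)⁴ = (1.817)⁴ = 10.9.

ratio ≈ 10.9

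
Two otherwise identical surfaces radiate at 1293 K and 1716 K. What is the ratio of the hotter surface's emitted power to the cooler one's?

ratio ≈ 3.10

P ∝ T⁴, so the ratio is (1716/1293)⁴ = (1.327)⁴ = 3.10.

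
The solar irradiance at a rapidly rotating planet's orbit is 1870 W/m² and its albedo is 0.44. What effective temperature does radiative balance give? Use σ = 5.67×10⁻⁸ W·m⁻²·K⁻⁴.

Power absorbed = (1−a)S·πR²; power emitted = 4πR²σT⁴. Equating and cancelling πR²:
T = ((1−a)S / 4σ)^(1/4) = (1050 / (4 × 5.67×10⁻⁸))^(1/4) = (4.62×10^9)^(1/4).
T = 261 K.

T ≈ 261 K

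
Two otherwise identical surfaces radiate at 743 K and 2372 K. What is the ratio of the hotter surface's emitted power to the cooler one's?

ratio ≈ 104

P ∝ T⁴, so the ratio is (2372/743)⁴ = (3.192)⁴ = 104.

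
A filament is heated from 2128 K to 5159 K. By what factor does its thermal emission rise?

ratio ≈ 34.5

P ∝ T⁴, so the ratio is (5159/2128)⁴ = (2.424)⁴ = 34.5.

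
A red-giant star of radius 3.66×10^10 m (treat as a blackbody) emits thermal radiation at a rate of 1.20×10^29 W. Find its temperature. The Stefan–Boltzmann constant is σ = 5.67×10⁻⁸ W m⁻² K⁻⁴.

A = 4πr² = 4π × (3.66×10^10)² = 1.68×10^22 m².
From P = σAT⁴, T = (P / σA)^(1/4) = (1.20×10^29 / (5.67×10⁻⁸ × 1.68×10^22))^(1/4).
T = (1.26×10^14)^(1/4) = 3350 K.

T ≈ 3350 K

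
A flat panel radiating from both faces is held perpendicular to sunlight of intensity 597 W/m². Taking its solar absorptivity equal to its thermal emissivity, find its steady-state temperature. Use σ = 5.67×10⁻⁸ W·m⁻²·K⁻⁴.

T ≈ 269 K

Absorbed flux αS = emitted flux 2εσT⁴ per unit area; with α = ε this gives T = (S/2σ)^(1/4).
T = (597 / (2 × 5.67×10⁻⁸))^(1/4) = (5.26×10^9)^(1/4).
T = 269 K.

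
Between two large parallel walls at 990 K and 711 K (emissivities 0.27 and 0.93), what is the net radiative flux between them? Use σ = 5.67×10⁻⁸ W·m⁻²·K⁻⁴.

For two large parallel gray plates, q = σ(T₁⁴ − T₂⁴) / (1/ε₁ + 1/ε₂ − 1).
1/ε₁ + 1/ε₂ − 1 = 1/0.27 + 1/0.93 − 1 = 3.779.
T₁⁴ − T₂⁴ = 9.61×10^11 − 2.56×10^11 = 7.05×10^11 K⁴.
q = 5.67×10⁻⁸ × 7.05×10^11 / 3.779 = 10600 W/m².

q ≈ 10600 W/m²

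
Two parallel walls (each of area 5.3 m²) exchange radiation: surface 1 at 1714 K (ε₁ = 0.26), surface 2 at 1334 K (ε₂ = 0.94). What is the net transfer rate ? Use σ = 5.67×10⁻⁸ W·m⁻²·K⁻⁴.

For two large parallel gray plates, q = σ(T₁⁴ − T₂⁴) / (1/ε₁ + 1/ε₂ − 1).
1/ε₁ + 1/ε₂ − 1 = 1/0.26 + 1/0.94 − 1 = 3.910.
T₁⁴ − T₂⁴ = 8.63×10^12 − 3.17×10^12 = 5.46×10^12 K⁴.
q = 5.67×10⁻⁸ × 5.46×10^12 / 3.910 = 79200 W/m².
Q = q·A = 79200 × 5.3 = 4.20×10^5 W.

Q ≈ 4.20×10^5 W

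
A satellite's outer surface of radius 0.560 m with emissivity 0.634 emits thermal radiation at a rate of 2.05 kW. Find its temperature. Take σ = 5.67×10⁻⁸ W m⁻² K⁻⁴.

T ≈ 347 K

A = 4πr² = 4π × (0.560)² = 3.94 m².
From P = εσAT⁴, T = (P / εσA)^(1/4) = (2050 / (0.634 × 5.67×10⁻⁸ × 3.94))^(1/4).
T = (1.45×10^10)^(1/4) = 347 K.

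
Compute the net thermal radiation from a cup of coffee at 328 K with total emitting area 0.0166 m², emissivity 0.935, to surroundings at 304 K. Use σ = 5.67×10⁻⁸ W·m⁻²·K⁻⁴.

Q = εσA(T⁴ − T_s⁴). T⁴ − T_s⁴ = (328)⁴ − (304)⁴ = 1.16×10^10 − 8.54×10^9 = 3.03×10^9 K⁴.
Q = 0.935 × 5.67×10⁻⁸ × 0.0166 × 3.03×10^9 = 2.67 W.

Q ≈ 2.67 W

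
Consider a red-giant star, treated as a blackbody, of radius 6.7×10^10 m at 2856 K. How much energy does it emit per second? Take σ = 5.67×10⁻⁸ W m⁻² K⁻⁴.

A = 4πr² = 4π × (6.7×10^10)² = 5.64×10^22 m².
P = σAT⁴ = 5.67×10⁻⁸ × 5.64×10^22 × (2856)⁴ = 5.67×10⁻⁸ × 5.64×10^22 × 6.65×10^13.
P = 2.13×10^29 W.

P ≈ 2.13×10^29 W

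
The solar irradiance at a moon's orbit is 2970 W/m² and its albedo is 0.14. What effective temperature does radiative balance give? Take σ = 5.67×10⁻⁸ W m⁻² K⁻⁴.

Power absorbed = (1−a)S·πR²; power emitted = 4πR²σT⁴. Equating and cancelling πR²:
T = ((1−a)S / 4σ)^(1/4) = (2550 / (4 × 5.67×10⁻⁸))^(1/4) = (1.13×10^10)^(1/4).
T = 326 K.

T ≈ 326 K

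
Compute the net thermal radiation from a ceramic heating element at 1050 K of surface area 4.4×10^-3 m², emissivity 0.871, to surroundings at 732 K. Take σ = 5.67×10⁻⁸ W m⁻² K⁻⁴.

Q ≈ 202 W

Q = εσA(T⁴ − T_s⁴). T⁴ − T_s⁴ = (1050)⁴ − (732)⁴ = 1.22×10^12 − 2.87×10^11 = 9.28×10^11 K⁴.
Q = 0.871 × 5.67×10⁻⁸ × 4.40×10^-3 × 9.28×10^11 = 202 W.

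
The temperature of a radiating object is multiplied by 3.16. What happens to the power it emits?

P ∝ T⁴, so the power scales as (3.16)⁴ = 99.7.

factor ≈ 99.7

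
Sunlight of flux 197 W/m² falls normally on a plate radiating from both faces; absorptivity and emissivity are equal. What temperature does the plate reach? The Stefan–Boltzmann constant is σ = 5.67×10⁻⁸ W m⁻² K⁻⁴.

T ≈ 204 K

Absorbed flux αS = emitted flux 2εσT⁴ per unit area; with α = ε this gives T = (S/2σ)^(1/4).
T = (197 / (2 × 5.67×10⁻⁸))^(1/4) = (1.74×10^9)^(1/4).
T = 204 K.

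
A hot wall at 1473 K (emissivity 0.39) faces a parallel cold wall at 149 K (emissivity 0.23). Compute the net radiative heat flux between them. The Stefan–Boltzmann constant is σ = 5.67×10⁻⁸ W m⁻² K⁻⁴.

q ≈ 45100 W/m²

For two large parallel gray plates, q = σ(T₁⁴ − T₂⁴) / (1/ε₁ + 1/ε₂ − 1).
1/ε₁ + 1/ε₂ − 1 = 1/0.39 + 1/0.23 − 1 = 5.912.
T₁⁴ − T₂⁴ = 4.71×10^12 − 4.93×10^8 = 4.71×10^12 K⁴.
q = 5.67×10⁻⁸ × 4.71×10^12 / 5.912 = 45100 W/m².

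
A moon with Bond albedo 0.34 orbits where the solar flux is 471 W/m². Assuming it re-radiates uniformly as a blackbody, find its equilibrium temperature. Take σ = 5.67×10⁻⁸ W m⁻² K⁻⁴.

Power absorbed = (1−a)S·πR²; power emitted = 4πR²σT⁴. Equating and cancelling πR²:
T = ((1−a)S / 4σ)^(1/4) = (311 / (4 × 5.67×10⁻⁸))^(1/4) = (1.37×10^9)^(1/4).
T = 192 K.

T ≈ 192 K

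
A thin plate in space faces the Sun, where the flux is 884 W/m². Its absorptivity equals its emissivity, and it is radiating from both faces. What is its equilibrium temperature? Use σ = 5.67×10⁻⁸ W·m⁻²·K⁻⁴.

T ≈ 297 K

Absorbed flux αS = emitted flux 2εσT⁴ per unit area; with α = ε this gives T = (S/2σ)^(1/4).
T = (884 / (2 × 5.67×10⁻⁸))^(1/4) = (7.80×10^9)^(1/4).
T = 297 K.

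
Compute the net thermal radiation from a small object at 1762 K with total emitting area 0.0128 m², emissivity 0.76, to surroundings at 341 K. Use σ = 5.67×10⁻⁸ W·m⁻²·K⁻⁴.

Q = εσA(T⁴ − T_s⁴). T⁴ − T_s⁴ = (1762)⁴ − (341)⁴ = 9.64×10^12 − 1.35×10^10 = 9.63×10^12 K⁴.
Q = 0.76 × 5.67×10⁻⁸ × 0.0128 × 9.63×10^12 = 5310 W.

Q ≈ 5310 W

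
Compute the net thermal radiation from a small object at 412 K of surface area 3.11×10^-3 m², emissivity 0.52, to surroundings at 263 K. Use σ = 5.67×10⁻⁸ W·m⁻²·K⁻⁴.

Q ≈ 2.20 W

Q = εσA(T⁴ − T_s⁴). T⁴ − T_s⁴ = (412)⁴ − (263)⁴ = 2.88×10^10 − 4.78×10^9 = 2.40×10^10 K⁴.
Q = 0.52 × 5.67×10⁻⁸ × 3.11×10^-3 × 2.40×10^10 = 2.20 W.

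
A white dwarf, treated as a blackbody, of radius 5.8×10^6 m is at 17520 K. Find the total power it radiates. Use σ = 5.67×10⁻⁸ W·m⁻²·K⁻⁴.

P ≈ 2.26×10^24 W

A = 4πr² = 4π × (5.8×10^6)² = 4.23×10^14 m².
P = σAT⁴ = 5.67×10⁻⁸ × 4.23×10^14 × (17520)⁴ = 5.67×10⁻⁸ × 4.23×10^14 × 9.42×10^16.
P = 2.26×10^24 W.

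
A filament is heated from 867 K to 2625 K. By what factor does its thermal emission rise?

P ∝ T⁴, so the ratio is (2625/867)⁴ = (3.028)⁴ = 84.0.

ratio ≈ 84.0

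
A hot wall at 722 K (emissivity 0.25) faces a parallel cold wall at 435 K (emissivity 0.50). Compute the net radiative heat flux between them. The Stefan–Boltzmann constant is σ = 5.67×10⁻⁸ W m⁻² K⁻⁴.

q ≈ 2680 W/m²

For two large parallel gray plates, q = σ(T₁⁴ − T₂⁴) / (1/ε₁ + 1/ε₂ − 1).
1/ε₁ + 1/ε₂ − 1 = 1/0.25 + 1/0.50 − 1 = 5.000.
T₁⁴ − T₂⁴ = 2.72×10^11 − 3.58×10^10 = 2.36×10^11 K⁴.
q = 5.67×10⁻⁸ × 2.36×10^11 / 5.000 = 2680 W/m².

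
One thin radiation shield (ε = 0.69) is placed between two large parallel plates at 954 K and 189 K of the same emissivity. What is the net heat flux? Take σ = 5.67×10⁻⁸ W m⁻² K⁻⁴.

q ≈ 12300 W/m²

Each of the 2 gaps contributes resistance (2/ε − 1) = 2/0.69 − 1 = 1.899; total = 3.797.
q = σ(T₁⁴ − T₂⁴) / 3.797 = 5.67×10⁻⁸ × 8.27×10^11 / 3.797 = 12300 W/m².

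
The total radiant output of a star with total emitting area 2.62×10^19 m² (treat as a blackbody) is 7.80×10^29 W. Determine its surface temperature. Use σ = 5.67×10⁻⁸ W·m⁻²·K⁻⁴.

T ≈ 26900 K

From P = σAT⁴, T = (P / σA)^(1/4) = (7.80×10^29 / (5.67×10⁻⁸ × 2.62×10^19))^(1/4).
T = (5.25×10^17)^(1/4) = 26900 K.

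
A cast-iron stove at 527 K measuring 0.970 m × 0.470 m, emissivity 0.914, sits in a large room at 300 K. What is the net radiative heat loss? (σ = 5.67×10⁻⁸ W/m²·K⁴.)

A = 0.970 × 0.470 = 0.456 m².
Q = εσA(T⁴ − T_s⁴). T⁴ − T_s⁴ = (527)⁴ − (300)⁴ = 7.71×10^10 − 8.10×10^9 = 6.90×10^10 K⁴.
Q = 0.914 × 5.67×10⁻⁸ × 0.456 × 6.90×10^10 = 1630 W.

Q ≈ 1630 W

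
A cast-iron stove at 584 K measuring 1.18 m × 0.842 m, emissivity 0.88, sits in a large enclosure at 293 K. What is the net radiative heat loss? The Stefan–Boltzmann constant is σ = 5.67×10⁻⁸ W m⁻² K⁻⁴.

A = 1.18 × 0.842 = 0.994 m².
Q = εσA(T⁴ − T_s⁴). T⁴ − T_s⁴ = (584)⁴ − (293)⁴ = 1.16×10^11 − 7.37×10^9 = 1.09×10^11 K⁴.
Q = 0.88 × 5.67×10⁻⁸ × 0.994 × 1.09×10^11 = 5400 W.

Q ≈ 5400 W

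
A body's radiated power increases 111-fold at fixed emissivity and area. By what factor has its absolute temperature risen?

P ∝ T⁴ ⇒ T ∝ P^(1/4), so T scales by (111)^(1/4) = 3.25.

factor ≈ 3.25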